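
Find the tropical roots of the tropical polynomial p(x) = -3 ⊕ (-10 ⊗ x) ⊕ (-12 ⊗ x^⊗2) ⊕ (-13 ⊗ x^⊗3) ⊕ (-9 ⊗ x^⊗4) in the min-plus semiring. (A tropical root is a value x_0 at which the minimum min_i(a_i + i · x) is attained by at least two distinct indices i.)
Roots: {-4, 1, 2, 7}

Each tropical root is a break point of the lower envelope of the lines y = a_i + i · x (there are 5 lines, with slopes 0, 1, ..., 4). Only the lines that attain the minimum somewhere contribute to roots; other lines are dominated. Here the surviving (envelope) indices are i = 4, i = 3, i = 2, i = 1, i = 0.
Intersections between consecutive envelope lines give the roots: for adjacent envelope indices i < j the intersection is x = (a_i − a_j) / (j − i). Reading off the sorted break points: {-4, 1, 2, 7}.
Verification: at each break x_0, at least two indices attain the minimum of min_i(a_i + i · x_0).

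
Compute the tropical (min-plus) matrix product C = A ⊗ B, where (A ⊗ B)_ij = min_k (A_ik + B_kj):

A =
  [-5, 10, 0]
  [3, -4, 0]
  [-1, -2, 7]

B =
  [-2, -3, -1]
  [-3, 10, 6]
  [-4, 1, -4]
A ⊗ B =
  [-7, -8, -6]
  [-7, 0, -4]
  [-5, -4, -2]

Apply the min-plus product entry-by-entry:
  C[0][0] = min over k of (A[0][0] + B[0][0] = -5 + -2 = -7, A[0][1] + B[1][0] = 10 + -3 = 7, A[0][2] + B[2][0] = 0 + -4 = -4) = -7 (attained at k = 0)
  C[0][1] = min over k of (A[0][0] + B[0][1] = -5 + -3 = -8, A[0][1] + B[1][1] = 10 + 10 = 20, A[0][2] + B[2][1] = 0 + 1 = 1) = -8 (attained at k = 0)
  C[0][2] = min over k of (A[0][0] + B[0][2] = -5 + -1 = -6, A[0][1] + B[1][2] = 10 + 6 = 16, A[0][2] + B[2][2] = 0 + -4 = -4) = -6 (attained at k = 0)
  C[1][0] = min over k of (A[1][0] + B[0][0] = 3 + -2 = 1, A[1][1] + B[1][0] = -4 + -3 = -7, A[1][2] + B[2][0] = 0 + -4 = -4) = -7 (attained at k = 1)
  C[1][1] = min over k of (A[1][0] + B[0][1] = 3 + -3 = 0, A[1][1] + B[1][1] = -4 + 10 = 6, A[1][2] + B[2][1] = 0 + 1 = 1) = 0 (attained at k = 0)
  C[1][2] = min over k of (A[1][0] + B[0][2] = 3 + -1 = 2, A[1][1] + B[1][2] = -4 + 6 = 2, A[1][2] + B[2][2] = 0 + -4 = -4) = -4 (attained at k = 2)
  C[2][0] = min over k of (A[2][0] + B[0][0] = -1 + -2 = -3, A[2][1] + B[1][0] = -2 + -3 = -5, A[2][2] + B[2][0] = 7 + -4 = 3) = -5 (attained at k = 1)
  C[2][1] = min over k of (A[2][0] + B[0][1] = -1 + -3 = -4, A[2][1] + B[1][1] = -2 + 10 = 8, A[2][2] + B[2][1] = 7 + 1 = 8) = -4 (attained at k = 0)
  C[2][2] = min over k of (A[2][0] + B[0][2] = -1 + -1 = -2, A[2][1] + B[1][2] = -2 + 6 = 4, A[2][2] + B[2][2] = 7 + -4 = 3) = -2 (attained at k = 0)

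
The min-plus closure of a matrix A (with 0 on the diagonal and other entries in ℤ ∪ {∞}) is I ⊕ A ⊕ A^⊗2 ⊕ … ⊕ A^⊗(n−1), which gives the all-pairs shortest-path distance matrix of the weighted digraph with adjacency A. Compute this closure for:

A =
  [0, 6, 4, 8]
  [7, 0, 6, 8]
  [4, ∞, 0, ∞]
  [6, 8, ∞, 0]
Closure =
  [0, 6, 4, 8]
  [7, 0, 6, 8]
  [4, 10, 0, 12]
  [6, 8, 10, 0]

This is the Floyd-Warshall all-pairs shortest-path computation. For each intermediate vertex k = 0, 1, …, 3, update dist[i][j] ← min(dist[i][j], dist[i][k] + dist[k][j]). The final matrix gives, for each (i, j), the minimum total weight of any directed path from i to j (possibly empty when i = j).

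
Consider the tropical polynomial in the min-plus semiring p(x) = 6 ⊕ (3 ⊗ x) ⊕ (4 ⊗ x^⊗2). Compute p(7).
p(7) = 6

A tropical monomial a ⊗ x^⊗i evaluates to a + i · x. Evaluating each term at x = 7:
  Term 0 contributes 6 + 0 · 7 = 6
  Term 1 contributes 3 + 1 · 7 = 10
  Term 2 contributes 4 + 2 · 7 = 18
p(7) = ⊕ of these = min[6, 10, 18] = 6.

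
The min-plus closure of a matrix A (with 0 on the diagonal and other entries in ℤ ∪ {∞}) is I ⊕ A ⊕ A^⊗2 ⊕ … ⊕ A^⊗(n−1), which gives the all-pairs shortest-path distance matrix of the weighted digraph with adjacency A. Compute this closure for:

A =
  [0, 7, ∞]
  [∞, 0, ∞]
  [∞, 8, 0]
Closure =
  [0, 7, ∞]
  [∞, 0, ∞]
  [∞, 8, 0]

This is the Floyd-Warshall all-pairs shortest-path computation. For each intermediate vertex k = 0, 1, …, 2, update dist[i][j] ← min(dist[i][j], dist[i][k] + dist[k][j]). The final matrix gives, for each (i, j), the minimum total weight of any directed path from i to j (possibly empty when i = j).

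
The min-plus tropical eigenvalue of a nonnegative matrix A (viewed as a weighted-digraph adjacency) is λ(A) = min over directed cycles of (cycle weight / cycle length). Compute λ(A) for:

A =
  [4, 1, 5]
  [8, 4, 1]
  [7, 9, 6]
λ(A) = 3

Enumerate directed cycles and compute their means (weight / length). Sample:
  cycle 0 → 0: weight = 4, length = 1, mean = 4/1 ≈ 4.000
  cycle 1 → 1: weight = 4, length = 1, mean = 4/1 ≈ 4.000
  cycle 2 → 2: weight = 6, length = 1, mean = 6/1 ≈ 6.000
  cycle 0 → 1 → 0: weight = 9, length = 2, mean = 9/2 ≈ 4.500
  cycle 0 → 2 → 0: weight = 12, length = 2, mean = 12/2 ≈ 6.000
  cycle 1 → 0 → 1: weight = 9, length = 2, mean = 9/2 ≈ 4.500
Minimum mean = 3.000, attained e.g. along the cycle 0 → 1 → 2 → 0 with weight 9 and length 3. So λ(A) = 9/3 = 3.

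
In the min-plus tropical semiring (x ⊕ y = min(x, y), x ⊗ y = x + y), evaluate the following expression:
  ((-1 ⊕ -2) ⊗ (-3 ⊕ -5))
((-1 ⊕ -2) ⊗ (-3 ⊕ -5)) = -7

Expand innermost to outermost. Recall ⊕ takes the minimum of its arguments and ⊗ takes their sum. Working out the expression ((-1 ⊕ -2) ⊗ (-3 ⊕ -5)) gives -7.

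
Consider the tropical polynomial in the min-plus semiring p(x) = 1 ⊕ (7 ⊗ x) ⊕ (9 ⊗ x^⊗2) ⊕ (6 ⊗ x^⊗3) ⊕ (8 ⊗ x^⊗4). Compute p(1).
p(1) = 1

A tropical monomial a ⊗ x^⊗i evaluates to a + i · x. Evaluating each term at x = 1:
  Term 0 contributes 1 + 0 · 1 = 1
  Term 1 contributes 7 + 1 · 1 = 8
  Term 2 contributes 9 + 2 · 1 = 11
  Term 3 contributes 6 + 3 · 1 = 9
  Term 4 contributes 8 + 4 · 1 = 12
p(1) = ⊕ of these = min[1, 8, 11, 9, 12] = 1.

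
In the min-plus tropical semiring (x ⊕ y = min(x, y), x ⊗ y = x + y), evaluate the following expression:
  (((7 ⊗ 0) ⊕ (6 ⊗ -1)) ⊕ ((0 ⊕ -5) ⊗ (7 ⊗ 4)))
(((7 ⊗ 0) ⊕ (6 ⊗ -1)) ⊕ ((0 ⊕ -5) ⊗ (7 ⊗ 4))) = 5

Expand innermost to outermost. Recall ⊕ takes the minimum of its arguments and ⊗ takes their sum. Working out the expression (((7 ⊗ 0) ⊕ (6 ⊗ -1)) ⊕ ((0 ⊕ -5) ⊗ (7 ⊗ 4))) gives 5.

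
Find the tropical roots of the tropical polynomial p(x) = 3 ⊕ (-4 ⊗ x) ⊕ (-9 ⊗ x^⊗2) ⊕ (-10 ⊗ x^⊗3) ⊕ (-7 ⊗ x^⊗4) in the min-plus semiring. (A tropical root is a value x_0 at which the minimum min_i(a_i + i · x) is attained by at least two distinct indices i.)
Roots: {-3, 1, 5, 7}

Each tropical root is a break point of the lower envelope of the lines y = a_i + i · x (there are 5 lines, with slopes 0, 1, ..., 4). Only the lines that attain the minimum somewhere contribute to roots; other lines are dominated. Here the surviving (envelope) indices are i = 4, i = 3, i = 2, i = 1, i = 0.
Intersections between consecutive envelope lines give the roots: for adjacent envelope indices i < j the intersection is x = (a_i − a_j) / (j − i). Reading off the sorted break points: {-3, 1, 5, 7}.
Verification: at each break x_0, at least two indices attain the minimum of min_i(a_i + i · x_0).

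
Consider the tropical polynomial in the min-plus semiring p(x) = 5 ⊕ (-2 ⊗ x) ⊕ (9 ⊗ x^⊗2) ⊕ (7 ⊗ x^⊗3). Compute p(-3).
p(-3) = -5

A tropical monomial a ⊗ x^⊗i evaluates to a + i · x. Evaluating each term at x = -3:
  Term 0 contributes 5 + 0 · -3 = 5
  Term 1 contributes -2 + 1 · -3 = -5
  Term 2 contributes 9 + 2 · -3 = 3
  Term 3 contributes 7 + 3 · -3 = -2
p(-3) = ⊕ of these = min[5, -5, 3, -2] = -5.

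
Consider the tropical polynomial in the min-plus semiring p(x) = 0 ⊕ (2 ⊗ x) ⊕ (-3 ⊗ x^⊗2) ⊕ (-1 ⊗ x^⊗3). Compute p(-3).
p(-3) = -10

A tropical monomial a ⊗ x^⊗i evaluates to a + i · x. Evaluating each term at x = -3:
  Term 0 contributes 0 + 0 · -3 = 0
  Term 1 contributes 2 + 1 · -3 = -1
  Term 2 contributes -3 + 2 · -3 = -9
  Term 3 contributes -1 + 3 · -3 = -10
p(-3) = ⊕ of these = min[0, -1, -9, -10] = -10.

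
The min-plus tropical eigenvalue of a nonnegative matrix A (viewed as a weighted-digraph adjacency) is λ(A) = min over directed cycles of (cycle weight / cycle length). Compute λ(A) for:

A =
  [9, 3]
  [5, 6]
λ(A) = 4

Enumerate directed cycles and compute their means (weight / length). Sample:
  cycle 0 → 0: weight = 9, length = 1, mean = 9/1 ≈ 9.000
  cycle 1 → 1: weight = 6, length = 1, mean = 6/1 ≈ 6.000
  cycle 0 → 1 → 0: weight = 8, length = 2, mean = 8/2 ≈ 4.000
  cycle 1 → 0 → 1: weight = 8, length = 2, mean = 8/2 ≈ 4.000
Minimum mean = 4.000, attained e.g. along the cycle 0 → 1 → 0 with weight 8 and length 2. So λ(A) = 8/2 = 4.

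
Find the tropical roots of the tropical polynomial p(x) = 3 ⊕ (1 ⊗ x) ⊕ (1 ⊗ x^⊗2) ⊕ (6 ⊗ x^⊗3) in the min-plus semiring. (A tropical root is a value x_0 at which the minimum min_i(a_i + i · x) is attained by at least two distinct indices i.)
Roots: {-5, 0, 2}

Each tropical root is a break point of the lower envelope of the lines y = a_i + i · x (there are 4 lines, with slopes 0, 1, ..., 3). Only the lines that attain the minimum somewhere contribute to roots; other lines are dominated. Here the surviving (envelope) indices are i = 3, i = 2, i = 1, i = 0.
Intersections between consecutive envelope lines give the roots: for adjacent envelope indices i < j the intersection is x = (a_i − a_j) / (j − i). Reading off the sorted break points: {-5, 0, 2}.
Verification: at each break x_0, at least two indices attain the minimum of min_i(a_i + i · x_0).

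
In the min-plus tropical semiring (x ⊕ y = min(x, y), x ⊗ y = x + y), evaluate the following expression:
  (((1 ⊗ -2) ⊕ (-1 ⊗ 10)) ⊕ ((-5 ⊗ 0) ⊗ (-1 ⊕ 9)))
(((1 ⊗ -2) ⊕ (-1 ⊗ 10)) ⊕ ((-5 ⊗ 0) ⊗ (-1 ⊕ 9))) = -6

Expand innermost to outermost. Recall ⊕ takes the minimum of its arguments and ⊗ takes their sum. Working out the expression (((1 ⊗ -2) ⊕ (-1 ⊗ 10)) ⊕ ((-5 ⊗ 0) ⊗ (-1 ⊕ 9))) gives -6.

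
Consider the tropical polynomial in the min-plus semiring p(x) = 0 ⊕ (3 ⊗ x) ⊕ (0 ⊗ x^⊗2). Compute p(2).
p(2) = 0

A tropical monomial a ⊗ x^⊗i evaluates to a + i · x. Evaluating each term at x = 2:
  Term 0 contributes 0 + 0 · 2 = 0
  Term 1 contributes 3 + 1 · 2 = 5
  Term 2 contributes 0 + 2 · 2 = 4
p(2) = ⊕ of these = min[0, 5, 4] = 0.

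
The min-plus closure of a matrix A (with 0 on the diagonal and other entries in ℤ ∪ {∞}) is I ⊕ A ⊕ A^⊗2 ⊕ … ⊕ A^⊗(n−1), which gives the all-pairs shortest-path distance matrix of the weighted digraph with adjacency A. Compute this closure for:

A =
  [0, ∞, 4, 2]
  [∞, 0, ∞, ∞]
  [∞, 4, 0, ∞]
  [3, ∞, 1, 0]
Closure =
  [0, 7, 3, 2]
  [∞, 0, ∞, ∞]
  [∞, 4, 0, ∞]
  [3, 5, 1, 0]

This is the Floyd-Warshall all-pairs shortest-path computation. For each intermediate vertex k = 0, 1, …, 3, update dist[i][j] ← min(dist[i][j], dist[i][k] + dist[k][j]). The final matrix gives, for each (i, j), the minimum total weight of any directed path from i to j (possibly empty when i = j).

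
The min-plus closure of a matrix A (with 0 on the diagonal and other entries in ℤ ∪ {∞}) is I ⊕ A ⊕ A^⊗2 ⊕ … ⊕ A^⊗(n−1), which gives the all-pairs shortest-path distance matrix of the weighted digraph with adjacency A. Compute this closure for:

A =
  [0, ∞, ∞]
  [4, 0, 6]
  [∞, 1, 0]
Closure =
  [0, ∞, ∞]
  [4, 0, 6]
  [5, 1, 0]

This is the Floyd-Warshall all-pairs shortest-path computation. For each intermediate vertex k = 0, 1, …, 2, update dist[i][j] ← min(dist[i][j], dist[i][k] + dist[k][j]). The final matrix gives, for each (i, j), the minimum total weight of any directed path from i to j (possibly empty when i = j).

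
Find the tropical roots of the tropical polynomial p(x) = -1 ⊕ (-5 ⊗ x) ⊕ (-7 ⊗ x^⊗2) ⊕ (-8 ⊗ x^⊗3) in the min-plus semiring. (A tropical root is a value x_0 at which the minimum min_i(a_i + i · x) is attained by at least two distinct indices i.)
Roots: {1, 2, 4}

Each tropical root is a break point of the lower envelope of the lines y = a_i + i · x (there are 4 lines, with slopes 0, 1, ..., 3). Only the lines that attain the minimum somewhere contribute to roots; other lines are dominated. Here the surviving (envelope) indices are i = 3, i = 2, i = 1, i = 0.
Intersections between consecutive envelope lines give the roots: for adjacent envelope indices i < j the intersection is x = (a_i − a_j) / (j − i). Reading off the sorted break points: {1, 2, 4}.
Verification: at each break x_0, at least two indices attain the minimum of min_i(a_i + i · x_0).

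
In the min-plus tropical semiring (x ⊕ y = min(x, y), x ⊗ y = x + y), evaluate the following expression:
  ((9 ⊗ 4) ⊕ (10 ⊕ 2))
((9 ⊗ 4) ⊕ (10 ⊕ 2)) = 2

Expand innermost to outermost. Recall ⊕ takes the minimum of its arguments and ⊗ takes their sum. Working out the expression ((9 ⊗ 4) ⊕ (10 ⊕ 2)) gives 2.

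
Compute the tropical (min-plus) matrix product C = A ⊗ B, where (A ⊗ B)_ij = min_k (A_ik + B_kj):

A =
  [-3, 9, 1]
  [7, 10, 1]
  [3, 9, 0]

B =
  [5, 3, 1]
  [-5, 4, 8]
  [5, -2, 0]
A ⊗ B =
  [2, -1, -2]
  [5, -1, 1]
  [4, -2, 0]

Apply the min-plus product entry-by-entry:
  C[0][0] = min over k of (A[0][0] + B[0][0] = -3 + 5 = 2, A[0][1] + B[1][0] = 9 + -5 = 4, A[0][2] + B[2][0] = 1 + 5 = 6) = 2 (attained at k = 0)
  C[0][1] = min over k of (A[0][0] + B[0][1] = -3 + 3 = 0, A[0][1] + B[1][1] = 9 + 4 = 13, A[0][2] + B[2][1] = 1 + -2 = -1) = -1 (attained at k = 2)
  C[0][2] = min over k of (A[0][0] + B[0][2] = -3 + 1 = -2, A[0][1] + B[1][2] = 9 + 8 = 17, A[0][2] + B[2][2] = 1 + 0 = 1) = -2 (attained at k = 0)
  C[1][0] = min over k of (A[1][0] + B[0][0] = 7 + 5 = 12, A[1][1] + B[1][0] = 10 + -5 = 5, A[1][2] + B[2][0] = 1 + 5 = 6) = 5 (attained at k = 1)
  C[1][1] = min over k of (A[1][0] + B[0][1] = 7 + 3 = 10, A[1][1] + B[1][1] = 10 + 4 = 14, A[1][2] + B[2][1] = 1 + -2 = -1) = -1 (attained at k = 2)
  C[1][2] = min over k of (A[1][0] + B[0][2] = 7 + 1 = 8, A[1][1] + B[1][2] = 10 + 8 = 18, A[1][2] + B[2][2] = 1 + 0 = 1) = 1 (attained at k = 2)
  C[2][0] = min over k of (A[2][0] + B[0][0] = 3 + 5 = 8, A[2][1] + B[1][0] = 9 + -5 = 4, A[2][2] + B[2][0] = 0 + 5 = 5) = 4 (attained at k = 1)
  C[2][1] = min over k of (A[2][0] + B[0][1] = 3 + 3 = 6, A[2][1] + B[1][1] = 9 + 4 = 13, A[2][2] + B[2][1] = 0 + -2 = -2) = -2 (attained at k = 2)
  C[2][2] = min over k of (A[2][0] + B[0][2] = 3 + 1 = 4, A[2][1] + B[1][2] = 9 + 8 = 17, A[2][2] + B[2][2] = 0 + 0 = 0) = 0 (attained at k = 2)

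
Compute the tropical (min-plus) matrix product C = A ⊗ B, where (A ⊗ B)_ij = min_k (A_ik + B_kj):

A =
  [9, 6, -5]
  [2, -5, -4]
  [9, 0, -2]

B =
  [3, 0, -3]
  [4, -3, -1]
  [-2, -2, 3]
A ⊗ B =
  [-7, -7, -2]
  [-6, -8, -6]
  [-4, -4, -1]

Apply the min-plus product entry-by-entry:
  C[0][0] = min over k of (A[0][0] + B[0][0] = 9 + 3 = 12, A[0][1] + B[1][0] = 6 + 4 = 10, A[0][2] + B[2][0] = -5 + -2 = -7) = -7 (attained at k = 2)
  C[0][1] = min over k of (A[0][0] + B[0][1] = 9 + 0 = 9, A[0][1] + B[1][1] = 6 + -3 = 3, A[0][2] + B[2][1] = -5 + -2 = -7) = -7 (attained at k = 2)
  C[0][2] = min over k of (A[0][0] + B[0][2] = 9 + -3 = 6, A[0][1] + B[1][2] = 6 + -1 = 5, A[0][2] + B[2][2] = -5 + 3 = -2) = -2 (attained at k = 2)
  C[1][0] = min over k of (A[1][0] + B[0][0] = 2 + 3 = 5, A[1][1] + B[1][0] = -5 + 4 = -1, A[1][2] + B[2][0] = -4 + -2 = -6) = -6 (attained at k = 2)
  C[1][1] = min over k of (A[1][0] + B[0][1] = 2 + 0 = 2, A[1][1] + B[1][1] = -5 + -3 = -8, A[1][2] + B[2][1] = -4 + -2 = -6) = -8 (attained at k = 1)
  C[1][2] = min over k of (A[1][0] + B[0][2] = 2 + -3 = -1, A[1][1] + B[1][2] = -5 + -1 = -6, A[1][2] + B[2][2] = -4 + 3 = -1) = -6 (attained at k = 1)
  C[2][0] = min over k of (A[2][0] + B[0][0] = 9 + 3 = 12, A[2][1] + B[1][0] = 0 + 4 = 4, A[2][2] + B[2][0] = -2 + -2 = -4) = -4 (attained at k = 2)
  C[2][1] = min over k of (A[2][0] + B[0][1] = 9 + 0 = 9, A[2][1] + B[1][1] = 0 + -3 = -3, A[2][2] + B[2][1] = -2 + -2 = -4) = -4 (attained at k = 2)
  C[2][2] = min over k of (A[2][0] + B[0][2] = 9 + -3 = 6, A[2][1] + B[1][2] = 0 + -1 = -1, A[2][2] + B[2][2] = -2 + 3 = 1) = -1 (attained at k = 1)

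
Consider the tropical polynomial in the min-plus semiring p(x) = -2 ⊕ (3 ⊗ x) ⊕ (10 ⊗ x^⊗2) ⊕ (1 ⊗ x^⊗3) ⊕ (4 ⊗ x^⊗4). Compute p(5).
p(5) = -2

A tropical monomial a ⊗ x^⊗i evaluates to a + i · x. Evaluating each term at x = 5:
  Term 0 contributes -2 + 0 · 5 = -2
  Term 1 contributes 3 + 1 · 5 = 8
  Term 2 contributes 10 + 2 · 5 = 20
  Term 3 contributes 1 + 3 · 5 = 16
  Term 4 contributes 4 + 4 · 5 = 24
p(5) = ⊕ of these = min[-2, 8, 20, 16, 24] = -2.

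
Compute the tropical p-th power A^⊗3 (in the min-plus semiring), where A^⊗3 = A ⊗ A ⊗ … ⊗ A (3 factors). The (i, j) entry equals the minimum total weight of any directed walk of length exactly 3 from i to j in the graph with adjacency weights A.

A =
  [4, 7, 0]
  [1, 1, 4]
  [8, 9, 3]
A^⊗3 =
  [9, 9, 6]
  [3, 3, 2]
  [11, 11, 9]

Each entry (A^⊗3)_ij equals the minimum over all length-3 walks i = v_0 → v_1 → … → v_3 = j of Σ_t A[v_t][v_{t+1}]. For example, for (i, j) = (0, 2) we minimise over 9 possible intermediate vertex sequences; the minimum is 6, attained along the walk 0 → 2 → 2 → 2.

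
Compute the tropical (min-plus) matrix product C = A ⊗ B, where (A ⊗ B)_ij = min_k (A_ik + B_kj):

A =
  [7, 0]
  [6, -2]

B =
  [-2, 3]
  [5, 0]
A ⊗ B =
  [5, 0]
  [3, -2]

Apply the min-plus product entry-by-entry:
  C[0][0] = min over k of (A[0][0] + B[0][0] = 7 + -2 = 5, A[0][1] + B[1][0] = 0 + 5 = 5) = 5 (attained at k = 0)
  C[0][1] = min over k of (A[0][0] + B[0][1] = 7 + 3 = 10, A[0][1] + B[1][1] = 0 + 0 = 0) = 0 (attained at k = 1)
  C[1][0] = min over k of (A[1][0] + B[0][0] = 6 + -2 = 4, A[1][1] + B[1][0] = -2 + 5 = 3) = 3 (attained at k = 1)
  C[1][1] = min over k of (A[1][0] + B[0][1] = 6 + 3 = 9, A[1][1] + B[1][1] = -2 + 0 = -2) = -2 (attained at k = 1)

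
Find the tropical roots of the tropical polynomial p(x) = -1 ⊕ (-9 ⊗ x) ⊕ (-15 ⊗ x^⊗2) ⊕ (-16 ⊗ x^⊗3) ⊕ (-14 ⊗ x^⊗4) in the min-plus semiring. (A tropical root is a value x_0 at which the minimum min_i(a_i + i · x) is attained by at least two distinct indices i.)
Roots: {-2, 1, 6, 8}

Each tropical root is a break point of the lower envelope of the lines y = a_i + i · x (there are 5 lines, with slopes 0, 1, ..., 4). Only the lines that attain the minimum somewhere contribute to roots; other lines are dominated. Here the surviving (envelope) indices are i = 4, i = 3, i = 2, i = 1, i = 0.
Intersections between consecutive envelope lines give the roots: for adjacent envelope indices i < j the intersection is x = (a_i − a_j) / (j − i). Reading off the sorted break points: {-2, 1, 6, 8}.
Verification: at each break x_0, at least two indices attain the minimum of min_i(a_i + i · x_0).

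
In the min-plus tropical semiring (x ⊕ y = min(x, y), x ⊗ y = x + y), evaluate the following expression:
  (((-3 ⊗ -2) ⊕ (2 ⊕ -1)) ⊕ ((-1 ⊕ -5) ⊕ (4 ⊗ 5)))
(((-3 ⊗ -2) ⊕ (2 ⊕ -1)) ⊕ ((-1 ⊕ -5) ⊕ (4 ⊗ 5))) = -5

Expand innermost to outermost. Recall ⊕ takes the minimum of its arguments and ⊗ takes their sum. Working out the expression (((-3 ⊗ -2) ⊕ (2 ⊕ -1)) ⊕ ((-1 ⊕ -5) ⊕ (4 ⊗ 5))) gives -5.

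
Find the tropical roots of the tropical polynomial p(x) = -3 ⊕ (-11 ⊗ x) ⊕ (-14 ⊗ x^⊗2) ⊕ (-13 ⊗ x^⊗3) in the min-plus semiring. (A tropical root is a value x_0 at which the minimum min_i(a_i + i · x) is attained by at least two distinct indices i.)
Roots: {-1, 3, 8}

Each tropical root is a break point of the lower envelope of the lines y = a_i + i · x (there are 4 lines, with slopes 0, 1, ..., 3). Only the lines that attain the minimum somewhere contribute to roots; other lines are dominated. Here the surviving (envelope) indices are i = 3, i = 2, i = 1, i = 0.
Intersections between consecutive envelope lines give the roots: for adjacent envelope indices i < j the intersection is x = (a_i − a_j) / (j − i). Reading off the sorted break points: {-1, 3, 8}.
Verification: at each break x_0, at least two indices attain the minimum of min_i(a_i + i · x_0).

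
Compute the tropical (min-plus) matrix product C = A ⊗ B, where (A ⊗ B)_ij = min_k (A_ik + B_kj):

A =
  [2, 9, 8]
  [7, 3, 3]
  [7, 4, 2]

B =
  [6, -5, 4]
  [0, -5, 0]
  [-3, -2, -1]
A ⊗ B =
  [5, -3, 6]
  [0, -2, 2]
  [-1, -1, 1]

Apply the min-plus product entry-by-entry:
  C[0][0] = min over k of (A[0][0] + B[0][0] = 2 + 6 = 8, A[0][1] + B[1][0] = 9 + 0 = 9, A[0][2] + B[2][0] = 8 + -3 = 5) = 5 (attained at k = 2)
  C[0][1] = min over k of (A[0][0] + B[0][1] = 2 + -5 = -3, A[0][1] + B[1][1] = 9 + -5 = 4, A[0][2] + B[2][1] = 8 + -2 = 6) = -3 (attained at k = 0)
  C[0][2] = min over k of (A[0][0] + B[0][2] = 2 + 4 = 6, A[0][1] + B[1][2] = 9 + 0 = 9, A[0][2] + B[2][2] = 8 + -1 = 7) = 6 (attained at k = 0)
  C[1][0] = min over k of (A[1][0] + B[0][0] = 7 + 6 = 13, A[1][1] + B[1][0] = 3 + 0 = 3, A[1][2] + B[2][0] = 3 + -3 = 0) = 0 (attained at k = 2)
  C[1][1] = min over k of (A[1][0] + B[0][1] = 7 + -5 = 2, A[1][1] + B[1][1] = 3 + -5 = -2, A[1][2] + B[2][1] = 3 + -2 = 1) = -2 (attained at k = 1)
  C[1][2] = min over k of (A[1][0] + B[0][2] = 7 + 4 = 11, A[1][1] + B[1][2] = 3 + 0 = 3, A[1][2] + B[2][2] = 3 + -1 = 2) = 2 (attained at k = 2)
  C[2][0] = min over k of (A[2][0] + B[0][0] = 7 + 6 = 13, A[2][1] + B[1][0] = 4 + 0 = 4, A[2][2] + B[2][0] = 2 + -3 = -1) = -1 (attained at k = 2)
  C[2][1] = min over k of (A[2][0] + B[0][1] = 7 + -5 = 2, A[2][1] + B[1][1] = 4 + -5 = -1, A[2][2] + B[2][1] = 2 + -2 = 0) = -1 (attained at k = 1)
  C[2][2] = min over k of (A[2][0] + B[0][2] = 7 + 4 = 11, A[2][1] + B[1][2] = 4 + 0 = 4, A[2][2] + B[2][2] = 2 + -1 = 1) = 1 (attained at k = 2)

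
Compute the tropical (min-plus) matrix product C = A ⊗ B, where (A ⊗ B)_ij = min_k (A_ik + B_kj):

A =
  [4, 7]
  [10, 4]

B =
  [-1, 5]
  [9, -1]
A ⊗ B =
  [3, 6]
  [9, 3]

Apply the min-plus product entry-by-entry:
  C[0][0] = min over k of (A[0][0] + B[0][0] = 4 + -1 = 3, A[0][1] + B[1][0] = 7 + 9 = 16) = 3 (attained at k = 0)
  C[0][1] = min over k of (A[0][0] + B[0][1] = 4 + 5 = 9, A[0][1] + B[1][1] = 7 + -1 = 6) = 6 (attained at k = 1)
  C[1][0] = min over k of (A[1][0] + B[0][0] = 10 + -1 = 9, A[1][1] + B[1][0] = 4 + 9 = 13) = 9 (attained at k = 0)
  C[1][1] = min over k of (A[1][0] + B[0][1] = 10 + 5 = 15, A[1][1] + B[1][1] = 4 + -1 = 3) = 3 (attained at k = 1)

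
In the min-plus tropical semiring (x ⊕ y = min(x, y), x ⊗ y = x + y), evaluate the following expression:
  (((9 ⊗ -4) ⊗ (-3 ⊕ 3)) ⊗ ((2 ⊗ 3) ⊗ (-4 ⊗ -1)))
(((9 ⊗ -4) ⊗ (-3 ⊕ 3)) ⊗ ((2 ⊗ 3) ⊗ (-4 ⊗ -1))) = 2

Expand innermost to outermost. Recall ⊕ takes the minimum of its arguments and ⊗ takes their sum. Working out the expression (((9 ⊗ -4) ⊗ (-3 ⊕ 3)) ⊗ ((2 ⊗ 3) ⊗ (-4 ⊗ -1))) gives 2.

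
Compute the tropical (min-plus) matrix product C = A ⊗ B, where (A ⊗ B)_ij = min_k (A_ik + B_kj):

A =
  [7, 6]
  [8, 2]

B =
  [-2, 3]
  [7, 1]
A ⊗ B =
  [5, 7]
  [6, 3]

Apply the min-plus product entry-by-entry:
  C[0][0] = min over k of (A[0][0] + B[0][0] = 7 + -2 = 5, A[0][1] + B[1][0] = 6 + 7 = 13) = 5 (attained at k = 0)
  C[0][1] = min over k of (A[0][0] + B[0][1] = 7 + 3 = 10, A[0][1] + B[1][1] = 6 + 1 = 7) = 7 (attained at k = 1)
  C[1][0] = min over k of (A[1][0] + B[0][0] = 8 + -2 = 6, A[1][1] + B[1][0] = 2 + 7 = 9) = 6 (attained at k = 0)
  C[1][1] = min over k of (A[1][0] + B[0][1] = 8 + 3 = 11, A[1][1] + B[1][1] = 2 + 1 = 3) = 3 (attained at k = 1)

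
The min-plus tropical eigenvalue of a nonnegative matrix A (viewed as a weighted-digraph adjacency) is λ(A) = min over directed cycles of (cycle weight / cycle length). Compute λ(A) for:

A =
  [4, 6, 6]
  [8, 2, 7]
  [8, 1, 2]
λ(A) = 2

Enumerate directed cycles and compute their means (weight / length). Sample:
  cycle 0 → 0: weight = 4, length = 1, mean = 4/1 ≈ 4.000
  cycle 1 → 1: weight = 2, length = 1, mean = 2/1 ≈ 2.000
  cycle 2 → 2: weight = 2, length = 1, mean = 2/1 ≈ 2.000
  cycle 0 → 1 → 0: weight = 14, length = 2, mean = 14/2 ≈ 7.000
  cycle 0 → 2 → 0: weight = 14, length = 2, mean = 14/2 ≈ 7.000
  cycle 1 → 0 → 1: weight = 14, length = 2, mean = 14/2 ≈ 7.000
Minimum mean = 2.000, attained e.g. along the cycle 1 → 1 with weight 2 and length 1. So λ(A) = 2/1 = 2.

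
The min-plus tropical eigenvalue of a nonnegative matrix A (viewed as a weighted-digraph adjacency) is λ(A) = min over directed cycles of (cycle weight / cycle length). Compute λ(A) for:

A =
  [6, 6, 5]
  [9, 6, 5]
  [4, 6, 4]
λ(A) = 4

Enumerate directed cycles and compute their means (weight / length). Sample:
  cycle 0 → 0: weight = 6, length = 1, mean = 6/1 ≈ 6.000
  cycle 1 → 1: weight = 6, length = 1, mean = 6/1 ≈ 6.000
  cycle 2 → 2: weight = 4, length = 1, mean = 4/1 ≈ 4.000
  cycle 0 → 1 → 0: weight = 15, length = 2, mean = 15/2 ≈ 7.500
  cycle 0 → 2 → 0: weight = 9, length = 2, mean = 9/2 ≈ 4.500
  cycle 1 → 0 → 1: weight = 15, length = 2, mean = 15/2 ≈ 7.500
Minimum mean = 4.000, attained e.g. along the cycle 2 → 2 with weight 4 and length 1. So λ(A) = 4/1 = 4.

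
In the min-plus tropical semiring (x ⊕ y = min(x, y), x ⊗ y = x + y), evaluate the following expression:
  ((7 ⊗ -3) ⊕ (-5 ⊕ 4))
((7 ⊗ -3) ⊕ (-5 ⊕ 4)) = -5

Expand innermost to outermost. Recall ⊕ takes the minimum of its arguments and ⊗ takes their sum. Working out the expression ((7 ⊗ -3) ⊕ (-5 ⊕ 4)) gives -5.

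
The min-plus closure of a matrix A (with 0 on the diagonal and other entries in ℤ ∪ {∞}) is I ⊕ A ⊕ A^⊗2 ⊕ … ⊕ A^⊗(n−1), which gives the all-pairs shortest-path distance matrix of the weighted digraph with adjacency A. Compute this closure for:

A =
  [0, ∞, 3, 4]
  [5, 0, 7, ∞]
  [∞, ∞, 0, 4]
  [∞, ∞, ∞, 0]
Closure =
  [0, ∞, 3, 4]
  [5, 0, 7, 9]
  [∞, ∞, 0, 4]
  [∞, ∞, ∞, 0]

This is the Floyd-Warshall all-pairs shortest-path computation. For each intermediate vertex k = 0, 1, …, 3, update dist[i][j] ← min(dist[i][j], dist[i][k] + dist[k][j]). The final matrix gives, for each (i, j), the minimum total weight of any directed path from i to j (possibly empty when i = j).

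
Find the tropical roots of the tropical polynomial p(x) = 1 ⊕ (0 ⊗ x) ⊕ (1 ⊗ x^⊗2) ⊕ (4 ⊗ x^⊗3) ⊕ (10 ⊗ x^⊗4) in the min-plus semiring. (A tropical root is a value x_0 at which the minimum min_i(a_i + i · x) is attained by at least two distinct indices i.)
Roots: {-6, -3, -1, 1}

Each tropical root is a break point of the lower envelope of the lines y = a_i + i · x (there are 5 lines, with slopes 0, 1, ..., 4). Only the lines that attain the minimum somewhere contribute to roots; other lines are dominated. Here the surviving (envelope) indices are i = 4, i = 3, i = 2, i = 1, i = 0.
Intersections between consecutive envelope lines give the roots: for adjacent envelope indices i < j the intersection is x = (a_i − a_j) / (j − i). Reading off the sorted break points: {-6, -3, -1, 1}.
Verification: at each break x_0, at least two indices attain the minimum of min_i(a_i + i · x_0).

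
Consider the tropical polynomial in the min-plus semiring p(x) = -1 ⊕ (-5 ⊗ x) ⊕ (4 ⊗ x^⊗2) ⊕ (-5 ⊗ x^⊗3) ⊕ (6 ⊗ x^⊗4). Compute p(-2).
p(-2) = -11

A tropical monomial a ⊗ x^⊗i evaluates to a + i · x. Evaluating each term at x = -2:
  Term 0 contributes -1 + 0 · -2 = -1
  Term 1 contributes -5 + 1 · -2 = -7
  Term 2 contributes 4 + 2 · -2 = 0
  Term 3 contributes -5 + 3 · -2 = -11
  Term 4 contributes 6 + 4 · -2 = -2
p(-2) = ⊕ of these = min[-1, -7, 0, -11, -2] = -11.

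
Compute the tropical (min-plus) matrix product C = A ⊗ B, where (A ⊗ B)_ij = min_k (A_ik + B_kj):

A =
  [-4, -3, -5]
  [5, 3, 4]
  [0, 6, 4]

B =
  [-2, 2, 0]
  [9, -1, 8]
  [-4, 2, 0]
A ⊗ B =
  [-9, -4, -5]
  [0, 2, 4]
  [-2, 2, 0]

Apply the min-plus product entry-by-entry:
  C[0][0] = min over k of (A[0][0] + B[0][0] = -4 + -2 = -6, A[0][1] + B[1][0] = -3 + 9 = 6, A[0][2] + B[2][0] = -5 + -4 = -9) = -9 (attained at k = 2)
  C[0][1] = min over k of (A[0][0] + B[0][1] = -4 + 2 = -2, A[0][1] + B[1][1] = -3 + -1 = -4, A[0][2] + B[2][1] = -5 + 2 = -3) = -4 (attained at k = 1)
  C[0][2] = min over k of (A[0][0] + B[0][2] = -4 + 0 = -4, A[0][1] + B[1][2] = -3 + 8 = 5, A[0][2] + B[2][2] = -5 + 0 = -5) = -5 (attained at k = 2)
  C[1][0] = min over k of (A[1][0] + B[0][0] = 5 + -2 = 3, A[1][1] + B[1][0] = 3 + 9 = 12, A[1][2] + B[2][0] = 4 + -4 = 0) = 0 (attained at k = 2)
  C[1][1] = min over k of (A[1][0] + B[0][1] = 5 + 2 = 7, A[1][1] + B[1][1] = 3 + -1 = 2, A[1][2] + B[2][1] = 4 + 2 = 6) = 2 (attained at k = 1)
  C[1][2] = min over k of (A[1][0] + B[0][2] = 5 + 0 = 5, A[1][1] + B[1][2] = 3 + 8 = 11, A[1][2] + B[2][2] = 4 + 0 = 4) = 4 (attained at k = 2)
  C[2][0] = min over k of (A[2][0] + B[0][0] = 0 + -2 = -2, A[2][1] + B[1][0] = 6 + 9 = 15, A[2][2] + B[2][0] = 4 + -4 = 0) = -2 (attained at k = 0)
  C[2][1] = min over k of (A[2][0] + B[0][1] = 0 + 2 = 2, A[2][1] + B[1][1] = 6 + -1 = 5, A[2][2] + B[2][1] = 4 + 2 = 6) = 2 (attained at k = 0)
  C[2][2] = min over k of (A[2][0] + B[0][2] = 0 + 0 = 0, A[2][1] + B[1][2] = 6 + 8 = 14, A[2][2] + B[2][2] = 4 + 0 = 4) = 0 (attained at k = 0)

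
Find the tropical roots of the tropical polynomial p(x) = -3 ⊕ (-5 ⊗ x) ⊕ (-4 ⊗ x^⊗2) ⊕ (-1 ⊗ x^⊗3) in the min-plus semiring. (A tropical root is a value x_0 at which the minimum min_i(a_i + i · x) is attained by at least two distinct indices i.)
Roots: {-3, -1, 2}

Each tropical root is a break point of the lower envelope of the lines y = a_i + i · x (there are 4 lines, with slopes 0, 1, ..., 3). Only the lines that attain the minimum somewhere contribute to roots; other lines are dominated. Here the surviving (envelope) indices are i = 3, i = 2, i = 1, i = 0.
Intersections between consecutive envelope lines give the roots: for adjacent envelope indices i < j the intersection is x = (a_i − a_j) / (j − i). Reading off the sorted break points: {-3, -1, 2}.
Verification: at each break x_0, at least two indices attain the minimum of min_i(a_i + i · x_0).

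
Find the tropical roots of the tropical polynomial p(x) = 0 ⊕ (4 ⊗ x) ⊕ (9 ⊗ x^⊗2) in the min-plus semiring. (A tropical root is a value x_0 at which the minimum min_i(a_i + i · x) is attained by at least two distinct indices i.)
Roots: {-5, -4}

Each tropical root is a break point of the lower envelope of the lines y = a_i + i · x (there are 3 lines, with slopes 0, 1, ..., 2). Only the lines that attain the minimum somewhere contribute to roots; other lines are dominated. Here the surviving (envelope) indices are i = 2, i = 1, i = 0.
Intersections between consecutive envelope lines give the roots: for adjacent envelope indices i < j the intersection is x = (a_i − a_j) / (j − i). Reading off the sorted break points: {-5, -4}.
Verification: at each break x_0, at least two indices attain the minimum of min_i(a_i + i · x_0).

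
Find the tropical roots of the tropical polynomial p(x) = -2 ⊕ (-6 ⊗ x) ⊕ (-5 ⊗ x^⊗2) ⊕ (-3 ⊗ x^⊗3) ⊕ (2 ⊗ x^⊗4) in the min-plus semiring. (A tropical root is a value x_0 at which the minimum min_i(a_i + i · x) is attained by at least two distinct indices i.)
Roots: {-5, -2, -1, 4}

Each tropical root is a break point of the lower envelope of the lines y = a_i + i · x (there are 5 lines, with slopes 0, 1, ..., 4). Only the lines that attain the minimum somewhere contribute to roots; other lines are dominated. Here the surviving (envelope) indices are i = 4, i = 3, i = 2, i = 1, i = 0.
Intersections between consecutive envelope lines give the roots: for adjacent envelope indices i < j the intersection is x = (a_i − a_j) / (j − i). Reading off the sorted break points: {-5, -2, -1, 4}.
Verification: at each break x_0, at least two indices attain the minimum of min_i(a_i + i · x_0).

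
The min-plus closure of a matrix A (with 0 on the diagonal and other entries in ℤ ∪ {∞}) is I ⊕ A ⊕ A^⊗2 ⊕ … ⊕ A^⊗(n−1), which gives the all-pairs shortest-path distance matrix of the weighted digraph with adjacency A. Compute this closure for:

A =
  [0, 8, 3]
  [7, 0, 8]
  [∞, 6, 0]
Closure =
  [0, 8, 3]
  [7, 0, 8]
  [13, 6, 0]

This is the Floyd-Warshall all-pairs shortest-path computation. For each intermediate vertex k = 0, 1, …, 2, update dist[i][j] ← min(dist[i][j], dist[i][k] + dist[k][j]). The final matrix gives, for each (i, j), the minimum total weight of any directed path from i to j (possibly empty when i = j).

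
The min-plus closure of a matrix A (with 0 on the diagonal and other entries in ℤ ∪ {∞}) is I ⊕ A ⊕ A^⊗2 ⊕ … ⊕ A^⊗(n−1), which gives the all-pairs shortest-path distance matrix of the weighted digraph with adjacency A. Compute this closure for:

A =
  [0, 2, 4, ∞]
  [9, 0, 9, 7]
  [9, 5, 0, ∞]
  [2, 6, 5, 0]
Closure =
  [0, 2, 4, 9]
  [9, 0, 9, 7]
  [9, 5, 0, 12]
  [2, 4, 5, 0]

This is the Floyd-Warshall all-pairs shortest-path computation. For each intermediate vertex k = 0, 1, …, 3, update dist[i][j] ← min(dist[i][j], dist[i][k] + dist[k][j]). The final matrix gives, for each (i, j), the minimum total weight of any directed path from i to j (possibly empty when i = j).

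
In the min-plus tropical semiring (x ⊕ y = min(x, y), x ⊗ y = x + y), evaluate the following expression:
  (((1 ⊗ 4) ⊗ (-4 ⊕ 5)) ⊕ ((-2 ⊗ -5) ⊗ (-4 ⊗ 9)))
(((1 ⊗ 4) ⊗ (-4 ⊕ 5)) ⊕ ((-2 ⊗ -5) ⊗ (-4 ⊗ 9))) = -2

Expand innermost to outermost. Recall ⊕ takes the minimum of its arguments and ⊗ takes their sum. Working out the expression (((1 ⊗ 4) ⊗ (-4 ⊕ 5)) ⊕ ((-2 ⊗ -5) ⊗ (-4 ⊗ 9))) gives -2.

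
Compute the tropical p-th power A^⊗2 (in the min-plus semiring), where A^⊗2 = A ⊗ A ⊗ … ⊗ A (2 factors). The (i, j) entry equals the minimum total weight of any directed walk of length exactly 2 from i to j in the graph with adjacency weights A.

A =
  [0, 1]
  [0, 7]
A^⊗2 =
  [0, 1]
  [0, 1]

Each entry (A^⊗2)_ij equals the minimum over all length-2 walks i = v_0 → v_1 → … → v_2 = j of Σ_t A[v_t][v_{t+1}]. For example, for (i, j) = (0, 1) we minimise over 2 possible intermediate vertex sequences; the minimum is 1, attained along the walk 0 → 0 → 1.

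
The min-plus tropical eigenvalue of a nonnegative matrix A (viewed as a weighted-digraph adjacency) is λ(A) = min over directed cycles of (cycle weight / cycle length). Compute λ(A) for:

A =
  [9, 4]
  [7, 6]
λ(A) = 11/2

Enumerate directed cycles and compute their means (weight / length). Sample:
  cycle 0 → 0: weight = 9, length = 1, mean = 9/1 ≈ 9.000
  cycle 1 → 1: weight = 6, length = 1, mean = 6/1 ≈ 6.000
  cycle 0 → 1 → 0: weight = 11, length = 2, mean = 11/2 ≈ 5.500
  cycle 1 → 0 → 1: weight = 11, length = 2, mean = 11/2 ≈ 5.500
Minimum mean = 5.500, attained e.g. along the cycle 0 → 1 → 0 with weight 11 and length 2. So λ(A) = 11/2 = 11/2.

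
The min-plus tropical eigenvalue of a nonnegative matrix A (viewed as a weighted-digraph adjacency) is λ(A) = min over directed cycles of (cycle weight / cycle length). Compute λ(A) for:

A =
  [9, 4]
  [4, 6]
λ(A) = 4

Enumerate directed cycles and compute their means (weight / length). Sample:
  cycle 0 → 0: weight = 9, length = 1, mean = 9/1 ≈ 9.000
  cycle 1 → 1: weight = 6, length = 1, mean = 6/1 ≈ 6.000
  cycle 0 → 1 → 0: weight = 8, length = 2, mean = 8/2 ≈ 4.000
  cycle 1 → 0 → 1: weight = 8, length = 2, mean = 8/2 ≈ 4.000
Minimum mean = 4.000, attained e.g. along the cycle 0 → 1 → 0 with weight 8 and length 2. So λ(A) = 8/2 = 4.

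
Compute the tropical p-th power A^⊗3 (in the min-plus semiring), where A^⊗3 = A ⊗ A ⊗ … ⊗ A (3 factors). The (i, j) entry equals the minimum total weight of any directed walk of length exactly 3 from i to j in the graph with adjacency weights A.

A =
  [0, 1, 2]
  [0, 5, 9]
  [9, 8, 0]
A^⊗3 =
  [0, 1, 2]
  [0, 1, 2]
  [8, 8, 0]

Each entry (A^⊗3)_ij equals the minimum over all length-3 walks i = v_0 → v_1 → … → v_3 = j of Σ_t A[v_t][v_{t+1}]. For example, for (i, j) = (0, 2) we minimise over 9 possible intermediate vertex sequences; the minimum is 2, attained along the walk 0 → 0 → 0 → 2.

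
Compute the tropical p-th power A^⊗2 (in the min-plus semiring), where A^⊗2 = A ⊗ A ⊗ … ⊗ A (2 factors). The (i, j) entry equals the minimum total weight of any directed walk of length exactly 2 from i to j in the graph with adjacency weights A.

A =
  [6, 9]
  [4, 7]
A^⊗2 =
  [12, 15]
  [10, 13]

Each entry (A^⊗2)_ij equals the minimum over all length-2 walks i = v_0 → v_1 → … → v_2 = j of Σ_t A[v_t][v_{t+1}]. For example, for (i, j) = (0, 1) we minimise over 2 possible intermediate vertex sequences; the minimum is 15, attained along the walk 0 → 0 → 1.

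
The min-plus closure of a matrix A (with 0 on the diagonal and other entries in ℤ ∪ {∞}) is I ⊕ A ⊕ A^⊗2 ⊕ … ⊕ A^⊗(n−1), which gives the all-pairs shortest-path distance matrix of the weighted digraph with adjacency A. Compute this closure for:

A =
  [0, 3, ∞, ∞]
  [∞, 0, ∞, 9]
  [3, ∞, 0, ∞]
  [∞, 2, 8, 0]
Closure =
  [0, 3, 20, 12]
  [20, 0, 17, 9]
  [3, 6, 0, 15]
  [11, 2, 8, 0]

This is the Floyd-Warshall all-pairs shortest-path computation. For each intermediate vertex k = 0, 1, …, 3, update dist[i][j] ← min(dist[i][j], dist[i][k] + dist[k][j]). The final matrix gives, for each (i, j), the minimum total weight of any directed path from i to j (possibly empty when i = j).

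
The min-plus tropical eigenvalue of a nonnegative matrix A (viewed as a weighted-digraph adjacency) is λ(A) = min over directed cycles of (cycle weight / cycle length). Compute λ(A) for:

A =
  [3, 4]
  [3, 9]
λ(A) = 3

Enumerate directed cycles and compute their means (weight / length). Sample:
  cycle 0 → 0: weight = 3, length = 1, mean = 3/1 ≈ 3.000
  cycle 1 → 1: weight = 9, length = 1, mean = 9/1 ≈ 9.000
  cycle 0 → 1 → 0: weight = 7, length = 2, mean = 7/2 ≈ 3.500
  cycle 1 → 0 → 1: weight = 7, length = 2, mean = 7/2 ≈ 3.500
Minimum mean = 3.000, attained e.g. along the cycle 0 → 0 with weight 3 and length 1. So λ(A) = 3/1 = 3.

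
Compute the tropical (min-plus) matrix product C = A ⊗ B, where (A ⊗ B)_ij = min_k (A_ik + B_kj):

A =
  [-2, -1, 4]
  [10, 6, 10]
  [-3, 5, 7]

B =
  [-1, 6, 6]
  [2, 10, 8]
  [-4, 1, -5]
A ⊗ B =
  [-3, 4, -1]
  [6, 11, 5]
  [-4, 3, 2]

Apply the min-plus product entry-by-entry:
  C[0][0] = min over k of (A[0][0] + B[0][0] = -2 + -1 = -3, A[0][1] + B[1][0] = -1 + 2 = 1, A[0][2] + B[2][0] = 4 + -4 = 0) = -3 (attained at k = 0)
  C[0][1] = min over k of (A[0][0] + B[0][1] = -2 + 6 = 4, A[0][1] + B[1][1] = -1 + 10 = 9, A[0][2] + B[2][1] = 4 + 1 = 5) = 4 (attained at k = 0)
  C[0][2] = min over k of (A[0][0] + B[0][2] = -2 + 6 = 4, A[0][1] + B[1][2] = -1 + 8 = 7, A[0][2] + B[2][2] = 4 + -5 = -1) = -1 (attained at k = 2)
  C[1][0] = min over k of (A[1][0] + B[0][0] = 10 + -1 = 9, A[1][1] + B[1][0] = 6 + 2 = 8, A[1][2] + B[2][0] = 10 + -4 = 6) = 6 (attained at k = 2)
  C[1][1] = min over k of (A[1][0] + B[0][1] = 10 + 6 = 16, A[1][1] + B[1][1] = 6 + 10 = 16, A[1][2] + B[2][1] = 10 + 1 = 11) = 11 (attained at k = 2)
  C[1][2] = min over k of (A[1][0] + B[0][2] = 10 + 6 = 16, A[1][1] + B[1][2] = 6 + 8 = 14, A[1][2] + B[2][2] = 10 + -5 = 5) = 5 (attained at k = 2)
  C[2][0] = min over k of (A[2][0] + B[0][0] = -3 + -1 = -4, A[2][1] + B[1][0] = 5 + 2 = 7, A[2][2] + B[2][0] = 7 + -4 = 3) = -4 (attained at k = 0)
  C[2][1] = min over k of (A[2][0] + B[0][1] = -3 + 6 = 3, A[2][1] + B[1][1] = 5 + 10 = 15, A[2][2] + B[2][1] = 7 + 1 = 8) = 3 (attained at k = 0)
  C[2][2] = min over k of (A[2][0] + B[0][2] = -3 + 6 = 3, A[2][1] + B[1][2] = 5 + 8 = 13, A[2][2] + B[2][2] = 7 + -5 = 2) = 2 (attained at k = 2)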